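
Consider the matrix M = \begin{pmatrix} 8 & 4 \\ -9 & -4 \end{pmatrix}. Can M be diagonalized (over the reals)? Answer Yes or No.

Characteristic polynomial: p(μ) = μ^2 - 4μ + 4 = (μ - 2)^2.
μ = 2 has algebraic multiplicity 2; rank(M − 2I) = 1, so geometric multiplicity = 1.
Geometric multiplicity < algebraic multiplicity, so M is not diagonalizable.

No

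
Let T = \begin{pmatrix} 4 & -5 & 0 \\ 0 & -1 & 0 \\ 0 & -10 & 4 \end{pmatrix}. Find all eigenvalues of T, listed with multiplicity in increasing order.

-1, 4, 4

Characteristic polynomial: p(λ) = λ^3 - 7λ^2 + 8λ + 16 = (λ - 4)^2(λ + 1).
Roots (with multiplicity): -1, 4, 4.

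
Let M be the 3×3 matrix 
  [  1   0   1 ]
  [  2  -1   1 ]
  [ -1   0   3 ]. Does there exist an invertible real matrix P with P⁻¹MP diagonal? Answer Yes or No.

Characteristic polynomial: p(μ) = μ^3 - 3μ^2 + 4 = (μ - 2)^2(μ + 1).
μ = 2 has algebraic multiplicity 2; rank(M − 2I) = 2, so geometric multiplicity = 1.
Geometric multiplicity < algebraic multiplicity, so M is not diagonalizable.

No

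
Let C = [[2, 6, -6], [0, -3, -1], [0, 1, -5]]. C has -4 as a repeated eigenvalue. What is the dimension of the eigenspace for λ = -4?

1

C + 4I = [[6, 6, -6], [0, 1, -1], [0, 1, -1]].
This matrix has rank 2, so its null space has dimension 3 − 2 = 1.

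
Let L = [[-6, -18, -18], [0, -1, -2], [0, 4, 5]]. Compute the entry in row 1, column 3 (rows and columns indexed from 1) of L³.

-486

Characteristic polynomial: t^3 + 2t^2 - 21t + 18 = (t - 3)(t - 1)(t + 6), so the eigenvalues are -6, 1, 3.
t=-6: eigenvector (1, 0, 0).
t=1: eigenvector (0, -1, 1).
t=3: eigenvector (-2, -1, 2).
P = [[1, 0, -2], [0, -1, -1], [0, 1, 2]], D = diag(-6, 1, 3), P⁻¹ = [[1, 2, 2], [0, -2, -1], [0, 1, 1]].
L³ = P·diag(-216, 1, 27)·P⁻¹ = [[-216, -486, -486], [0, -25, -26], [0, 52, 53]].
The requested entry is -486.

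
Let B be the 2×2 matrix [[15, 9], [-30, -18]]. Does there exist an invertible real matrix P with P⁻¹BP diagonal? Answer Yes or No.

Characteristic polynomial: p(λ) = λ^2 + 3λ = λ(λ + 3).
All 2 eigenvalues are distinct, so B is diagonalizable.

Yes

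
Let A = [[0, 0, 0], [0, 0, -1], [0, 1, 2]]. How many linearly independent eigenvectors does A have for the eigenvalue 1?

1

A − 1I = [[-1, 0, 0], [0, -1, -1], [0, 1, 1]].
This matrix has rank 2, so its null space has dimension 3 − 2 = 1.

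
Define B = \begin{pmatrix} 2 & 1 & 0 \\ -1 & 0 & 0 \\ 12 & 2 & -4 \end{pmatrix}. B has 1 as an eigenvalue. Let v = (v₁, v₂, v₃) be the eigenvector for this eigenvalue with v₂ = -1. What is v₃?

B − 1I = [[1, 1, 0], [-1, -1, 0], [12, 2, -5]].
Solving (B − 1I)v = 0 gives the eigenspace spanned by (1, -1, 2).
With v₂ = -1, v = (1, -1, 2), so v₃ = 2.

2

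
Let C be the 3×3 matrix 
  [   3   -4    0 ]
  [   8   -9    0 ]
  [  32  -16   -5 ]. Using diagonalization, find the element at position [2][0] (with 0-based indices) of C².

-192

Characteristic polynomial: μ^3 + 11μ^2 + 35μ + 25 = (μ + 1)(μ + 5)^2, so the eigenvalues are -5, -5, -1.
μ=-1: eigenvector (1, 1, 4).
μ=-5: eigenvector (1, 2, 2).
μ=-5: eigenvector (0, 0, 1).
P = [[1, 1, 0], [1, 2, 0], [4, 2, 1]], D = diag(-1, -5, -5), P⁻¹ = [[2, -1, 0], [-1, 1, 0], [-6, 2, 1]].
C² = P·diag(1, 25, 25)·P⁻¹ = [[-23, 24, 0], [-48, 49, 0], [-192, 96, 25]].
The requested entry is -192.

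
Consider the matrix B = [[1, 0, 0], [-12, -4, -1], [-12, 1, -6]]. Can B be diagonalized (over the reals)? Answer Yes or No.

No

Characteristic polynomial: p(λ) = λ^3 + 9λ^2 + 15λ - 25 = (λ - 1)(λ + 5)^2.
λ = -5 has algebraic multiplicity 2; rank(B + 5I) = 2, so geometric multiplicity = 1.
Geometric multiplicity < algebraic multiplicity, so B is not diagonalizable.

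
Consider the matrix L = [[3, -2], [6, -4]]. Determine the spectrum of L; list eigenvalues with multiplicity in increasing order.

-1, 0

Characteristic polynomial: p(s) = s^2 + s = s(s + 1).
Roots (with multiplicity): -1, 0.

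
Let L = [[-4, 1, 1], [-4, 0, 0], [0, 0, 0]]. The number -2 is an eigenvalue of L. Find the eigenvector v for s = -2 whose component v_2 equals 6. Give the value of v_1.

L + 2I = [[-2, 1, 1], [-4, 2, 0], [0, 0, 2]].
Solving (L + 2I)v = 0 gives the eigenspace spanned by (3, 6, 0).
With v_2 = 6, v = (3, 6, 0), so v_1 = 3.

3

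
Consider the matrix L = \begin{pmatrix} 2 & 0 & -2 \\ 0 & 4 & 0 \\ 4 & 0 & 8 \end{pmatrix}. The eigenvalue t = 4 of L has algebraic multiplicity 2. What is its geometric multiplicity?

L − 4I = [[-2, 0, -2], [0, 0, 0], [4, 0, 4]].
This matrix has rank 1, so its null space has dimension 3 − 1 = 2.

2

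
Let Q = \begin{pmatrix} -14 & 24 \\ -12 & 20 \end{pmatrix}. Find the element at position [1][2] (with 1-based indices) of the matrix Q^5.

Characteristic polynomial: λ^2 - 6λ + 8 = (λ - 4)(λ - 2), so the eigenvalues are 2, 4.
λ=4: eigenvector (-4, -3).
λ=2: eigenvector (-3, -2).
P = [[-4, -3], [-3, -2]], D = diag(4, 2), P⁻¹ = [[2, -3], [-3, 4]].
Q⁵ = P·diag(1024, 32)·P⁻¹ = [[-7904, 11904], [-5952, 8960]].
The requested entry is 11904.

11904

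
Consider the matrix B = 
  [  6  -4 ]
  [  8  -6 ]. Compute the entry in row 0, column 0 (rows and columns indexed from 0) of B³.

24

Characteristic polynomial: μ^2 - 4 = (μ - 2)(μ + 2), so the eigenvalues are -2, 2.
μ=2: eigenvector (-1, -1).
μ=-2: eigenvector (1, 2).
P = [[-1, 1], [-1, 2]], D = diag(2, -2), P⁻¹ = [[-2, 1], [-1, 1]].
B³ = P·diag(8, -8)·P⁻¹ = [[24, -16], [32, -24]].
The requested entry is 24.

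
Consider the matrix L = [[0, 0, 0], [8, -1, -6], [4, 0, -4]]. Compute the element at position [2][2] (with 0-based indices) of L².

16

Characteristic polynomial: r^3 + 5r^2 + 4r = r(r + 1)(r + 4), so the eigenvalues are -4, -1, 0.
r=-4: eigenvector (0, -2, -1).
r=-1: eigenvector (0, 1, 0).
r=0: eigenvector (1, 2, 1).
P = [[0, 0, 1], [-2, 1, 2], [-1, 0, 1]], D = diag(-4, -1, 0), P⁻¹ = [[1, 0, -1], [0, 1, -2], [1, 0, 0]].
L² = P·diag(16, 1, 0)·P⁻¹ = [[0, 0, 0], [-32, 1, 30], [-16, 0, 16]].
The requested entry is 16.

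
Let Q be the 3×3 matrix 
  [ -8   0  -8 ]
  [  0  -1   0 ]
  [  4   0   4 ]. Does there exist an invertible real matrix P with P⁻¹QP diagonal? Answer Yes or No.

Characteristic polynomial: p(λ) = λ^3 + 5λ^2 + 4λ = λ(λ + 1)(λ + 4).
All 3 eigenvalues are distinct, so Q is diagonalizable.

Yes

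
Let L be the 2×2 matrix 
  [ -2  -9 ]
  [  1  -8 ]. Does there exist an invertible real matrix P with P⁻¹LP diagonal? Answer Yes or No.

Characteristic polynomial: p(r) = r^2 + 10r + 25 = (r + 5)^2.
r = -5 has algebraic multiplicity 2; rank(L + 5I) = 1, so geometric multiplicity = 1.
Geometric multiplicity < algebraic multiplicity, so L is not diagonalizable.

No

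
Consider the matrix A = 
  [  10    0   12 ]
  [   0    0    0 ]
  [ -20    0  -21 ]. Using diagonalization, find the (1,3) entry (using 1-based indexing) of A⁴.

-8052

Characteristic polynomial: t^3 + 11t^2 + 30t = t(t + 5)(t + 6), so the eigenvalues are -6, -5, 0.
t=-6: eigenvector (3, 0, -4).
t=0: eigenvector (0, 1, 0).
t=-5: eigenvector (4, 0, -5).
P = [[3, 0, 4], [0, 1, 0], [-4, 0, -5]], D = diag(-6, 0, -5), P⁻¹ = [[-5, 0, -4], [0, 1, 0], [4, 0, 3]].
A⁴ = P·diag(1296, 0, 625)·P⁻¹ = [[-9440, 0, -8052], [0, 0, 0], [13420, 0, 11361]].
The requested entry is -8052.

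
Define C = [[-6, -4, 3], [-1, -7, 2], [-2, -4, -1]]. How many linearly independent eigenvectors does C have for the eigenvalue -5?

1

C + 5I = [[-1, -4, 3], [-1, -2, 2], [-2, -4, 4]].
This matrix has rank 2, so its null space has dimension 3 − 2 = 1.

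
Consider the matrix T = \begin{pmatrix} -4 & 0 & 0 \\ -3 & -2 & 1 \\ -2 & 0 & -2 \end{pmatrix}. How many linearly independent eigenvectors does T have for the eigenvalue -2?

1

T + 2I = [[-2, 0, 0], [-3, 0, 1], [-2, 0, 0]].
This matrix has rank 2, so its null space has dimension 3 − 2 = 1.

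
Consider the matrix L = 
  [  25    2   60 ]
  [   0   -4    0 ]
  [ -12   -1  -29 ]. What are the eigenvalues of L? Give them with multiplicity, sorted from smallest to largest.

-5, -4, 1

Characteristic polynomial: p(μ) = μ^3 + 8μ^2 + 11μ - 20 = (μ - 1)(μ + 4)(μ + 5).
Roots (with multiplicity): -5, -4, 1.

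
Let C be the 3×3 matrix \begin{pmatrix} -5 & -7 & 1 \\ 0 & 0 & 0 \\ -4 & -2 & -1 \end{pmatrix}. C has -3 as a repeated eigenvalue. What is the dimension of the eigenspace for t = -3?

1

C + 3I = [[-2, -7, 1], [0, 3, 0], [-4, -2, 2]].
This matrix has rank 2, so its null space has dimension 3 − 2 = 1.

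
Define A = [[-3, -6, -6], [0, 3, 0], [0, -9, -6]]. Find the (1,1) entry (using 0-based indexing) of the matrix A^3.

Characteristic polynomial: λ^3 + 6λ^2 - 9λ - 54 = (λ - 3)(λ + 3)(λ + 6), so the eigenvalues are -6, -3, 3.
λ=-3: eigenvector (1, 0, 0).
λ=-6: eigenvector (2, 0, 1).
λ=3: eigenvector (0, -1, 1).
P = [[1, 2, 0], [0, 0, -1], [0, 1, 1]], D = diag(-3, -6, 3), P⁻¹ = [[1, -2, -2], [0, 1, 1], [0, -1, 0]].
A³ = P·diag(-27, -216, 27)·P⁻¹ = [[-27, -378, -378], [0, 27, 0], [0, -243, -216]].
The requested entry is 27.

27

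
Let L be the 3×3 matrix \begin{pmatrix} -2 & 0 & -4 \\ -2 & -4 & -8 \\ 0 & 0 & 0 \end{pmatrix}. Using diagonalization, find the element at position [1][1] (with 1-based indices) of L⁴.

Characteristic polynomial: s^3 + 6s^2 + 8s = s(s + 2)(s + 4), so the eigenvalues are -4, -2, 0.
s=-2: eigenvector (1, -1, 0).
s=-4: eigenvector (0, 1, 0).
s=0: eigenvector (-2, -1, 1).
P = [[1, 0, -2], [-1, 1, -1], [0, 0, 1]], D = diag(-2, -4, 0), P⁻¹ = [[1, 0, 2], [1, 1, 3], [0, 0, 1]].
L⁴ = P·diag(16, 256, 0)·P⁻¹ = [[16, 0, 32], [240, 256, 736], [0, 0, 0]].
The requested entry is 16.

16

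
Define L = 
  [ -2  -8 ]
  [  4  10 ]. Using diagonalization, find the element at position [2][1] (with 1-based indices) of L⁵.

7744

Characteristic polynomial: t^2 - 8t + 12 = (t - 6)(t - 2), so the eigenvalues are 2, 6.
t=2: eigenvector (2, -1).
t=6: eigenvector (-1, 1).
P = [[2, -1], [-1, 1]], D = diag(2, 6), P⁻¹ = [[1, 1], [1, 2]].
L⁵ = P·diag(32, 7776)·P⁻¹ = [[-7712, -15488], [7744, 15520]].
The requested entry is 7744.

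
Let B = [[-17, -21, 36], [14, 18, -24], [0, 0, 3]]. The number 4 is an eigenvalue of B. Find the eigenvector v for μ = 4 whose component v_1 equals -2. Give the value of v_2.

B − 4I = [[-21, -21, 36], [14, 14, -24], [0, 0, -1]].
Solving (B − 4I)v = 0 gives the eigenspace spanned by (-2, 2, 0).
With v_1 = -2, v = (-2, 2, 0), so v_2 = 2.

2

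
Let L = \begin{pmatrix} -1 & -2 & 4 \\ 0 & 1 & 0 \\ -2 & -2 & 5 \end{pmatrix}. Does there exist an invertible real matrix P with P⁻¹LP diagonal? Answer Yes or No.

Yes

Characteristic polynomial: p(r) = r^3 - 5r^2 + 7r - 3 = (r - 3)(r - 1)^2.
r = 1 has algebraic multiplicity 2; rank(L − 1I) = 1, so geometric multiplicity = 2.
Every eigenvalue has geometric = algebraic multiplicity, so L is diagonalizable.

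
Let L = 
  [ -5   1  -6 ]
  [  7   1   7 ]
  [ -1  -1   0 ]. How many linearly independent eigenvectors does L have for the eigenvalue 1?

1

L − 1I = [[-6, 1, -6], [7, 0, 7], [-1, -1, -1]].
This matrix has rank 2, so its null space has dimension 3 − 2 = 1.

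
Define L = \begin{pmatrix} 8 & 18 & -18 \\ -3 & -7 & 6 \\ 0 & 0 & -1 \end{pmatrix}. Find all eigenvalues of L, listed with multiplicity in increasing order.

-1, -1, 2

Characteristic polynomial: p(s) = s^3 - 3s - 2 = (s - 2)(s + 1)^2.
Roots (with multiplicity): -1, -1, 2.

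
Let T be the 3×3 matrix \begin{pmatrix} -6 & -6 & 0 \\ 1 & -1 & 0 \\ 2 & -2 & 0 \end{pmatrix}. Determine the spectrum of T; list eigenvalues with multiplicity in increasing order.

Characteristic polynomial: p(λ) = λ^3 + 7λ^2 + 12λ = λ(λ + 3)(λ + 4).
Roots (with multiplicity): -4, -3, 0.

-4, -3, 0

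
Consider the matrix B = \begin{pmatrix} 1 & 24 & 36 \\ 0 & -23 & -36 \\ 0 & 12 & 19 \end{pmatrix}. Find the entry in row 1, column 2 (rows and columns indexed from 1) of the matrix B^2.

Characteristic polynomial: s^3 + 3s^2 - 9s + 5 = (s - 1)^2(s + 5), so the eigenvalues are -5, 1, 1.
s=-5: eigenvector (2, -2, 1).
s=1: eigenvector (2, -3, 2).
s=1: eigenvector (1, 0, 0).
P = [[2, 2, 1], [-2, -3, 0], [1, 2, 0]], D = diag(-5, 1, 1), P⁻¹ = [[0, -2, -3], [0, 1, 2], [1, 2, 2]].
B² = P·diag(25, 1, 1)·P⁻¹ = [[1, -96, -144], [0, 97, 144], [0, -48, -71]].
The requested entry is -96.

-96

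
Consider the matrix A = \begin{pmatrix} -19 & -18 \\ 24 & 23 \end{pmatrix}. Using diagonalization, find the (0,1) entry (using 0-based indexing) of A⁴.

Characteristic polynomial: s^2 - 4s - 5 = (s - 5)(s + 1), so the eigenvalues are -1, 5.
s=-1: eigenvector (1, -1).
s=5: eigenvector (-3, 4).
P = [[1, -3], [-1, 4]], D = diag(-1, 5), P⁻¹ = [[4, 3], [1, 1]].
A⁴ = P·diag(1, 625)·P⁻¹ = [[-1871, -1872], [2496, 2497]].
The requested entry is -1872.

-1872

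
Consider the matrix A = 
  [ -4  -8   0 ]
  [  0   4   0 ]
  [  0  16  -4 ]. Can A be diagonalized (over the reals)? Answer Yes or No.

Yes

Characteristic polynomial: p(s) = s^3 + 4s^2 - 16s - 64 = (s - 4)(s + 4)^2.
s = -4 has algebraic multiplicity 2; rank(A + 4I) = 1, so geometric multiplicity = 2.
Every eigenvalue has geometric = algebraic multiplicity, so A is diagonalizable.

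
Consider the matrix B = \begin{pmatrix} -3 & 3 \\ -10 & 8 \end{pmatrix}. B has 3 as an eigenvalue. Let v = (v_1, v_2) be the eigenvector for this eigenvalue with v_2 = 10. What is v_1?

B − 3I = [[-6, 3], [-10, 5]].
Solving (B − 3I)v = 0 gives the eigenspace spanned by (5, 10).
With v_2 = 10, v = (5, 10), so v_1 = 5.

5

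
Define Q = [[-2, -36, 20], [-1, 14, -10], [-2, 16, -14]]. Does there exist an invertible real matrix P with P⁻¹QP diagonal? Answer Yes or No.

No

Characteristic polynomial: p(λ) = λ^3 + 2λ^2 - 32λ - 96 = (λ - 6)(λ + 4)^2.
λ = -4 has algebraic multiplicity 2; rank(Q + 4I) = 2, so geometric multiplicity = 1.
Geometric multiplicity < algebraic multiplicity, so Q is not diagonalizable.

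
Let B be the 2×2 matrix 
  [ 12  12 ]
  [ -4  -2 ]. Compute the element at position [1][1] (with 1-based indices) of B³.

672

Characteristic polynomial: λ^2 - 10λ + 24 = (λ - 6)(λ - 4), so the eigenvalues are 4, 6.
λ=4: eigenvector (-3, 2).
λ=6: eigenvector (-2, 1).
P = [[-3, -2], [2, 1]], D = diag(4, 6), P⁻¹ = [[1, 2], [-2, -3]].
B³ = P·diag(64, 216)·P⁻¹ = [[672, 912], [-304, -392]].
The requested entry is 672.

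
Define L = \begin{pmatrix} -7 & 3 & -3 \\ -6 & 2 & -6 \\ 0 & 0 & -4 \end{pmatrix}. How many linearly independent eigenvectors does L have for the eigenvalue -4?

2

L + 4I = [[-3, 3, -3], [-6, 6, -6], [0, 0, 0]].
This matrix has rank 1, so its null space has dimension 3 − 1 = 2.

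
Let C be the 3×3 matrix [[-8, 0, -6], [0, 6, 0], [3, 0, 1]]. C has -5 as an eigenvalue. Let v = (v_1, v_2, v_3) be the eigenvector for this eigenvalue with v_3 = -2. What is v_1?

C + 5I = [[-3, 0, -6], [0, 11, 0], [3, 0, 6]].
Solving (C + 5I)v = 0 gives the eigenspace spanned by (4, 0, -2).
With v_3 = -2, v = (4, 0, -2), so v_1 = 4.

4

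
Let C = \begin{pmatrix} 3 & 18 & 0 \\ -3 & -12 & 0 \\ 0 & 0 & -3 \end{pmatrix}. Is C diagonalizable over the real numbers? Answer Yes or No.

Characteristic polynomial: p(λ) = λ^3 + 12λ^2 + 45λ + 54 = (λ + 3)^2(λ + 6).
λ = -3 has algebraic multiplicity 2; rank(C + 3I) = 1, so geometric multiplicity = 2.
Every eigenvalue has geometric = algebraic multiplicity, so C is diagonalizable.

Yes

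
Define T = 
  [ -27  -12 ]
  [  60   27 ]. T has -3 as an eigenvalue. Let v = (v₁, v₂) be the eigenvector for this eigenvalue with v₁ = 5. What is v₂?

-10

T + 3I = [[-24, -12], [60, 30]].
Solving (T + 3I)v = 0 gives the eigenspace spanned by (5, -10).
With v₁ = 5, v = (5, -10), so v₂ = -10.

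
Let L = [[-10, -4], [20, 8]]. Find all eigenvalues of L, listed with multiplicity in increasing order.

Characteristic polynomial: p(r) = r^2 + 2r = r(r + 2).
Roots (with multiplicity): -2, 0.

-2, 0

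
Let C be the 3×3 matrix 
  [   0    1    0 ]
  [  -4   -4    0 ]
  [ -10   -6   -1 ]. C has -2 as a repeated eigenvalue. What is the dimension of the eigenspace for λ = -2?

1

C + 2I = [[2, 1, 0], [-4, -2, 0], [-10, -6, 1]].
This matrix has rank 2, so its null space has dimension 3 − 2 = 1.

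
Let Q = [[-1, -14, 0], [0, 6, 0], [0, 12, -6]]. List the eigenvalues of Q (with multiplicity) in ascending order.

Characteristic polynomial: p(t) = t^3 + t^2 - 36t - 36 = (t - 6)(t + 1)(t + 6).
Roots (with multiplicity): -6, -1, 6.

-6, -1, 6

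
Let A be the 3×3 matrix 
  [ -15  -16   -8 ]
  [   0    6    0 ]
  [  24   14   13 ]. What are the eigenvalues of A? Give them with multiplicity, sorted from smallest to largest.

Characteristic polynomial: p(μ) = μ^3 - 4μ^2 - 15μ + 18 = (μ - 6)(μ - 1)(μ + 3).
Roots (with multiplicity): -3, 1, 6.

-3, 1, 6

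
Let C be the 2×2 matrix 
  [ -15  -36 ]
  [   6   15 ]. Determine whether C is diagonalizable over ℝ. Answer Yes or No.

Characteristic polynomial: p(λ) = λ^2 - 9 = (λ - 3)(λ + 3).
All 2 eigenvalues are distinct, so C is diagonalizable.

Yes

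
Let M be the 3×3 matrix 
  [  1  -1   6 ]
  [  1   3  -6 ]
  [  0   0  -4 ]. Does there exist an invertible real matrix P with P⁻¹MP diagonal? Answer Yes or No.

Characteristic polynomial: p(μ) = μ^3 - 12μ + 16 = (μ - 2)^2(μ + 4).
μ = 2 has algebraic multiplicity 2; rank(M − 2I) = 2, so geometric multiplicity = 1.
Geometric multiplicity < algebraic multiplicity, so M is not diagonalizable.

No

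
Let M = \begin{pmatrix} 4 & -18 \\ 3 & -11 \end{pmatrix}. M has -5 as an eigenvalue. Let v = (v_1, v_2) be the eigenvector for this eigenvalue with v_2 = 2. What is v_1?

M + 5I = [[9, -18], [3, -6]].
Solving (M + 5I)v = 0 gives the eigenspace spanned by (4, 2).
With v_2 = 2, v = (4, 2), so v_1 = 4.

4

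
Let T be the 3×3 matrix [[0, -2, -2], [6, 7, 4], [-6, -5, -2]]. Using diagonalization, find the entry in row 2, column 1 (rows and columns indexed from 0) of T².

Characteristic polynomial: λ^3 - 5λ^2 + 6λ = λ(λ - 3)(λ - 2), so the eigenvalues are 0, 2, 3.
λ=0: eigenvector (1, -2, 2).
λ=3: eigenvector (0, 1, -1).
λ=2: eigenvector (-1, 2, -1).
P = [[1, 0, -1], [-2, 1, 2], [2, -1, -1]], D = diag(0, 3, 2), P⁻¹ = [[1, 1, 1], [2, 1, 0], [0, 1, 1]].
T² = P·diag(0, 9, 4)·P⁻¹ = [[0, -4, -4], [18, 17, 8], [-18, -13, -4]].
The requested entry is -13.

-13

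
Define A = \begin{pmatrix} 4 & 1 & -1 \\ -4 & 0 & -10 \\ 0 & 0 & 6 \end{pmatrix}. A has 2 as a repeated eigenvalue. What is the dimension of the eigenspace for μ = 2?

A − 2I = [[2, 1, -1], [-4, -2, -10], [0, 0, 4]].
This matrix has rank 2, so its null space has dimension 3 − 2 = 1.

1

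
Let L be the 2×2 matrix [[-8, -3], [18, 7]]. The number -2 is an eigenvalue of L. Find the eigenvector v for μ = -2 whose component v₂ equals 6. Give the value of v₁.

L + 2I = [[-6, -3], [18, 9]].
Solving (L + 2I)v = 0 gives the eigenspace spanned by (-3, 6).
With v₂ = 6, v = (-3, 6), so v₁ = -3.

-3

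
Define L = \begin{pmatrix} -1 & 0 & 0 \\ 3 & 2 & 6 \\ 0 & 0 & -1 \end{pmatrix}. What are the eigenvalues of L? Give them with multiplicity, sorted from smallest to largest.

-1, -1, 2

Characteristic polynomial: p(λ) = λ^3 - 3λ - 2 = (λ - 2)(λ + 1)^2.
Roots (with multiplicity): -1, -1, 2.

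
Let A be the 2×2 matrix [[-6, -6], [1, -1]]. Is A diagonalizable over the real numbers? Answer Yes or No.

Characteristic polynomial: p(λ) = λ^2 + 7λ + 12 = (λ + 3)(λ + 4).
All 2 eigenvalues are distinct, so A is diagonalizable.

Yes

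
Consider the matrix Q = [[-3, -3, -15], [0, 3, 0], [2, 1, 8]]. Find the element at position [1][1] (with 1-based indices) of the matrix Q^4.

Characteristic polynomial: λ^3 - 8λ^2 + 21λ - 18 = (λ - 3)^2(λ - 2), so the eigenvalues are 2, 3, 3.
λ=3: eigenvector (-5, 0, 2).
λ=3: eigenvector (2, 1, -1).
λ=2: eigenvector (-3, 0, 1).
P = [[-5, 2, -3], [0, 1, 0], [2, -1, 1]], D = diag(3, 3, 2), P⁻¹ = [[1, 1, 3], [0, 1, 0], [-2, -1, -5]].
Q⁴ = P·diag(81, 81, 16)·P⁻¹ = [[-309, -195, -975], [0, 81, 0], [130, 65, 406]].
The requested entry is -309.

-309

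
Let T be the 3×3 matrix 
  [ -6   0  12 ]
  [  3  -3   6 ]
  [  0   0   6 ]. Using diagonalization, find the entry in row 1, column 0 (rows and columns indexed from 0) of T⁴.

-1215

Characteristic polynomial: λ^3 + 3λ^2 - 36λ - 108 = (λ - 6)(λ + 3)(λ + 6), so the eigenvalues are -6, -3, 6.
λ=-6: eigenvector (1, -1, 0).
λ=-3: eigenvector (0, 1, 0).
λ=6: eigenvector (1, 1, 1).
P = [[1, 0, 1], [-1, 1, 1], [0, 0, 1]], D = diag(-6, -3, 6), P⁻¹ = [[1, 0, -1], [1, 1, -2], [0, 0, 1]].
T⁴ = P·diag(1296, 81, 1296)·P⁻¹ = [[1296, 0, 0], [-1215, 81, 2430], [0, 0, 1296]].
The requested entry is -1215.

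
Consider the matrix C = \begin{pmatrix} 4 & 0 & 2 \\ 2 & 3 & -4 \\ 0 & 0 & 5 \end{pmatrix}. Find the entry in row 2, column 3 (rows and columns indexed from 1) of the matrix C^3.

-148

Characteristic polynomial: r^3 - 12r^2 + 47r - 60 = (r - 5)(r - 4)(r - 3), so the eigenvalues are 3, 4, 5.
r=4: eigenvector (1, 2, 0).
r=3: eigenvector (0, 1, 0).
r=5: eigenvector (2, 0, 1).
P = [[1, 0, 2], [2, 1, 0], [0, 0, 1]], D = diag(4, 3, 5), P⁻¹ = [[1, 0, -2], [-2, 1, 4], [0, 0, 1]].
C³ = P·diag(64, 27, 125)·P⁻¹ = [[64, 0, 122], [74, 27, -148], [0, 0, 125]].
The requested entry is -148.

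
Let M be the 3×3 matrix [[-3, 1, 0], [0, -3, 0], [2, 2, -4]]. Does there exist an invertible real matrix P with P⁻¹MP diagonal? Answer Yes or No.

Characteristic polynomial: p(s) = s^3 + 10s^2 + 33s + 36 = (s + 3)^2(s + 4).
s = -3 has algebraic multiplicity 2; rank(M + 3I) = 2, so geometric multiplicity = 1.
Geometric multiplicity < algebraic multiplicity, so M is not diagonalizable.

No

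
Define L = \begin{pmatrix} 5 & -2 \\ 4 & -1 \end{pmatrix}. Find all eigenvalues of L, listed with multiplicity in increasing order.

Characteristic polynomial: p(λ) = λ^2 - 4λ + 3 = (λ - 3)(λ - 1).
Roots (with multiplicity): 1, 3.

1, 3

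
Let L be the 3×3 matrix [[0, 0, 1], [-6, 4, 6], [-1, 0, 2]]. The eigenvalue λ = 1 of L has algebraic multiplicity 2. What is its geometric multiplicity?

L − 1I = [[-1, 0, 1], [-6, 3, 6], [-1, 0, 1]].
This matrix has rank 2, so its null space has dimension 3 − 2 = 1.

1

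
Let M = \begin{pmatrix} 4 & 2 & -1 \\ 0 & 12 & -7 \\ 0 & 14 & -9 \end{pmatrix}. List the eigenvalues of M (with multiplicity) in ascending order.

-2, 4, 5

Characteristic polynomial: p(t) = t^3 - 7t^2 + 2t + 40 = (t - 5)(t - 4)(t + 2).
Roots (with multiplicity): -2, 4, 5.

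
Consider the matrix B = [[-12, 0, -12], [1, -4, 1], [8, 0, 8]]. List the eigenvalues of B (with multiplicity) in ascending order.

Characteristic polynomial: p(s) = s^3 + 8s^2 + 16s = s(s + 4)^2.
Roots (with multiplicity): -4, -4, 0.

-4, -4, 0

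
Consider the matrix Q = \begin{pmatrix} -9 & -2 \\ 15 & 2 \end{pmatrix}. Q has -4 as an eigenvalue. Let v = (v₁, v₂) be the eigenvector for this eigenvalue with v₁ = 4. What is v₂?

-10

Q + 4I = [[-5, -2], [15, 6]].
Solving (Q + 4I)v = 0 gives the eigenspace spanned by (4, -10).
With v₁ = 4, v = (4, -10), so v₂ = -10.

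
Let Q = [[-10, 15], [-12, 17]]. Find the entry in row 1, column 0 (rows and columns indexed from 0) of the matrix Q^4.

Characteristic polynomial: λ^2 - 7λ + 10 = (λ - 5)(λ - 2), so the eigenvalues are 2, 5.
λ=5: eigenvector (1, 1).
λ=2: eigenvector (-5, -4).
P = [[1, -5], [1, -4]], D = diag(5, 2), P⁻¹ = [[-4, 5], [-1, 1]].
Q⁴ = P·diag(625, 16)·P⁻¹ = [[-2420, 3045], [-2436, 3061]].
The requested entry is -2436.

-2436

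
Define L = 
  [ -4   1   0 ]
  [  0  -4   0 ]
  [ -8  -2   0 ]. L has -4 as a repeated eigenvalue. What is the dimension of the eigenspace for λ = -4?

L + 4I = [[0, 1, 0], [0, 0, 0], [-8, -2, 4]].
This matrix has rank 2, so its null space has dimension 3 − 2 = 1.

1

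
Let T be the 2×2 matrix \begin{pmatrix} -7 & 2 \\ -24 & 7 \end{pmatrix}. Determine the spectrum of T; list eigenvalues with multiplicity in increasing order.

-1, 1

Characteristic polynomial: p(λ) = λ^2 - 1 = (λ - 1)(λ + 1).
Roots (with multiplicity): -1, 1.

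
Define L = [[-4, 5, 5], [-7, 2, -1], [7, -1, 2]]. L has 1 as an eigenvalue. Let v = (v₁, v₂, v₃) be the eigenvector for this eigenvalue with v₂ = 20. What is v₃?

-15

L − 1I = [[-5, 5, 5], [-7, 1, -1], [7, -1, 1]].
Solving (L − 1I)v = 0 gives the eigenspace spanned by (5, 20, -15).
With v₂ = 20, v = (5, 20, -15), so v₃ = -15.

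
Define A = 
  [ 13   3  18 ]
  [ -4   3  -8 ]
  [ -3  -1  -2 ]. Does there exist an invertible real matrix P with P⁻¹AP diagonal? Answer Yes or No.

No

Characteristic polynomial: p(λ) = λ^3 - 14λ^2 + 65λ - 100 = (λ - 5)^2(λ - 4).
λ = 5 has algebraic multiplicity 2; rank(A − 5I) = 2, so geometric multiplicity = 1.
Geometric multiplicity < algebraic multiplicity, so A is not diagonalizable.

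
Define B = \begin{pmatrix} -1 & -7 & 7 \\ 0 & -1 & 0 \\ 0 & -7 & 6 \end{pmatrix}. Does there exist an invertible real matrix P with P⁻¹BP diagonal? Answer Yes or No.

Characteristic polynomial: p(t) = t^3 - 4t^2 - 11t - 6 = (t - 6)(t + 1)^2.
t = -1 has algebraic multiplicity 2; rank(B + 1I) = 1, so geometric multiplicity = 2.
Every eigenvalue has geometric = algebraic multiplicity, so B is diagonalizable.

Yes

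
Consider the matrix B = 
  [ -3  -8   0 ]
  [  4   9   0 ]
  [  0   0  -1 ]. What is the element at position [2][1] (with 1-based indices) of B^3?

Characteristic polynomial: μ^3 - 5μ^2 - μ + 5 = (μ - 5)(μ - 1)(μ + 1), so the eigenvalues are -1, 1, 5.
μ=5: eigenvector (-1, 1, 0).
μ=1: eigenvector (-2, 1, 0).
μ=-1: eigenvector (0, 0, 1).
P = [[-1, -2, 0], [1, 1, 0], [0, 0, 1]], D = diag(5, 1, -1), P⁻¹ = [[1, 2, 0], [-1, -1, 0], [0, 0, 1]].
B³ = P·diag(125, 1, -1)·P⁻¹ = [[-123, -248, 0], [124, 249, 0], [0, 0, -1]].
The requested entry is 124.

124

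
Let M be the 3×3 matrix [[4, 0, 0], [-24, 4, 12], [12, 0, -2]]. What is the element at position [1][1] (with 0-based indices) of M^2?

16

Characteristic polynomial: r^3 - 6r^2 + 32 = (r - 4)^2(r + 2), so the eigenvalues are -2, 4, 4.
r=4: eigenvector (1, -4, 2).
r=4: eigenvector (0, 1, 0).
r=-2: eigenvector (0, -2, 1).
P = [[1, 0, 0], [-4, 1, -2], [2, 0, 1]], D = diag(4, 4, -2), P⁻¹ = [[1, 0, 0], [0, 1, 2], [-2, 0, 1]].
M² = P·diag(16, 16, 4)·P⁻¹ = [[16, 0, 0], [-48, 16, 24], [24, 0, 4]].
The requested entry is 16.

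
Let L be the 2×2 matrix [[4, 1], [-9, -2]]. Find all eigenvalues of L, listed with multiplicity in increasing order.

Characteristic polynomial: p(s) = s^2 - 2s + 1 = (s - 1)^2.
Roots (with multiplicity): 1, 1.

1, 1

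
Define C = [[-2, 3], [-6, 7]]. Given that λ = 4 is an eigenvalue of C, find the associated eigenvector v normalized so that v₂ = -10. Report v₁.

-5

C − 4I = [[-6, 3], [-6, 3]].
Solving (C − 4I)v = 0 gives the eigenspace spanned by (-5, -10).
With v₂ = -10, v = (-5, -10), so v₁ = -5.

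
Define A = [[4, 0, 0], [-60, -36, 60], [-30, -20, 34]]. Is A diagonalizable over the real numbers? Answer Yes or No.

Yes

Characteristic polynomial: p(t) = t^3 - 2t^2 - 32t + 96 = (t - 4)^2(t + 6).
t = 4 has algebraic multiplicity 2; rank(A − 4I) = 1, so geometric multiplicity = 2.
Every eigenvalue has geometric = algebraic multiplicity, so A is diagonalizable.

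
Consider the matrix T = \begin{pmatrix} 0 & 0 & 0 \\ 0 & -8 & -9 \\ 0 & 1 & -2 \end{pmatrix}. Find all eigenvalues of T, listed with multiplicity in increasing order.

-5, -5, 0

Characteristic polynomial: p(s) = s^3 + 10s^2 + 25s = s(s + 5)^2.
Roots (with multiplicity): -5, -5, 0.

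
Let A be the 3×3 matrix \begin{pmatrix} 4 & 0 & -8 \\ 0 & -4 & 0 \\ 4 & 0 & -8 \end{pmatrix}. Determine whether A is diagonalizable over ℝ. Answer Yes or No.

Yes

Characteristic polynomial: p(λ) = λ^3 + 8λ^2 + 16λ = λ(λ + 4)^2.
λ = -4 has algebraic multiplicity 2; rank(A + 4I) = 1, so geometric multiplicity = 2.
Every eigenvalue has geometric = algebraic multiplicity, so A is diagonalizable.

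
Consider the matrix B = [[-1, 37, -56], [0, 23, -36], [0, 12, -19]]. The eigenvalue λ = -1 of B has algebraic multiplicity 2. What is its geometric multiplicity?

B + 1I = [[0, 37, -56], [0, 24, -36], [0, 12, -18]].
This matrix has rank 2, so its null space has dimension 3 − 2 = 1.

1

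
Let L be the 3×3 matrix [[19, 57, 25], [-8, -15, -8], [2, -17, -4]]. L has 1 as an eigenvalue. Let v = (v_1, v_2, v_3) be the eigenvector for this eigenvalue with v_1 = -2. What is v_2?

-2

L − 1I = [[18, 57, 25], [-8, -16, -8], [2, -17, -5]].
Solving (L − 1I)v = 0 gives the eigenspace spanned by (-2, -2, 6).
With v_1 = -2, v = (-2, -2, 6), so v_2 = -2.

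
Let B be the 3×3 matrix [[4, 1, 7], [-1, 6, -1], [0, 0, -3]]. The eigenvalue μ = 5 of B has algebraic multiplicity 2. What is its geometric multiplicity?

1

B − 5I = [[-1, 1, 7], [-1, 1, -1], [0, 0, -8]].
This matrix has rank 2, so its null space has dimension 3 − 2 = 1.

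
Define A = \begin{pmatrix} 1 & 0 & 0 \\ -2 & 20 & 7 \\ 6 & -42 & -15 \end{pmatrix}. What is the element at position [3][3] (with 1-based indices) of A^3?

Characteristic polynomial: λ^3 - 6λ^2 - λ + 6 = (λ - 6)(λ - 1)(λ + 1), so the eigenvalues are -1, 1, 6.
λ=1: eigenvector (1, -1, 3).
λ=6: eigenvector (0, 1, -2).
λ=-1: eigenvector (0, -1, 3).
P = [[1, 0, 0], [-1, 1, -1], [3, -2, 3]], D = diag(1, 6, -1), P⁻¹ = [[1, 0, 0], [0, 3, 1], [-1, 2, 1]].
A³ = P·diag(1, 216, -1)·P⁻¹ = [[1, 0, 0], [-2, 650, 217], [6, -1302, -435]].
The requested entry is -435.

-435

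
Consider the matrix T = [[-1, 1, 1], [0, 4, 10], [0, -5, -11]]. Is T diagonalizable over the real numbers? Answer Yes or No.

No

Characteristic polynomial: p(r) = r^3 + 8r^2 + 13r + 6 = (r + 1)^2(r + 6).
r = -1 has algebraic multiplicity 2; rank(T + 1I) = 2, so geometric multiplicity = 1.
Geometric multiplicity < algebraic multiplicity, so T is not diagonalizable.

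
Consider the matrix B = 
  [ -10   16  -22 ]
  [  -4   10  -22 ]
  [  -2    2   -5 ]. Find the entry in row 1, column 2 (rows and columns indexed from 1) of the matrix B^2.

-44

Characteristic polynomial: μ^3 + 5μ^2 - 36μ - 180 = (μ - 6)(μ + 5)(μ + 6), so the eigenvalues are -6, -5, 6.
μ=-6: eigenvector (5, 4, 2).
μ=6: eigenvector (1, 1, 0).
μ=-5: eigenvector (2, 2, 1).
P = [[5, 1, 2], [4, 1, 2], [2, 0, 1]], D = diag(-6, 6, -5), P⁻¹ = [[1, -1, 0], [0, 1, -2], [-2, 2, 1]].
B² = P·diag(36, 36, 25)·P⁻¹ = [[80, -44, -22], [44, -8, -22], [22, -22, 25]].
The requested entry is -44.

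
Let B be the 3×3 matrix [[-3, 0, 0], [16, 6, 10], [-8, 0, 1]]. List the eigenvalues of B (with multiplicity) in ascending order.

-3, 1, 6

Characteristic polynomial: p(λ) = λ^3 - 4λ^2 - 15λ + 18 = (λ - 6)(λ - 1)(λ + 3).
Roots (with multiplicity): -3, 1, 6.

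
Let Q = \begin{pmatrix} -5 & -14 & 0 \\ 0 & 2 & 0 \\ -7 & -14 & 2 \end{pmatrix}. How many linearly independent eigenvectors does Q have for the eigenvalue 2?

2

Q − 2I = [[-7, -14, 0], [0, 0, 0], [-7, -14, 0]].
This matrix has rank 1, so its null space has dimension 3 − 1 = 2.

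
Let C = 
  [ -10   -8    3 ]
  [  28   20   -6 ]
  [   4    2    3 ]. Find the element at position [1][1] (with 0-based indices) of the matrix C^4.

Characteristic polynomial: λ^3 - 13λ^2 + 54λ - 72 = (λ - 6)(λ - 4)(λ - 3), so the eigenvalues are 3, 4, 6.
λ=4: eigenvector (1, -1, 2).
λ=6: eigenvector (1, -2, 0).
λ=3: eigenvector (-1, 2, 1).
P = [[1, 1, -1], [-1, -2, 2], [2, 0, 1]], D = diag(4, 6, 3), P⁻¹ = [[2, 1, 0], [-5, -3, 1], [-4, -2, 1]].
C⁴ = P·diag(256, 1296, 81)·P⁻¹ = [[-5644, -3470, 1215], [11800, 7196, -2430], [700, 350, 81]].
The requested entry is 7196.

7196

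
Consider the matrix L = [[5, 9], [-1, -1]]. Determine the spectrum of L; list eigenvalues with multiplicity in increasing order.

2, 2

Characteristic polynomial: p(r) = r^2 - 4r + 4 = (r - 2)^2.
Roots (with multiplicity): 2, 2.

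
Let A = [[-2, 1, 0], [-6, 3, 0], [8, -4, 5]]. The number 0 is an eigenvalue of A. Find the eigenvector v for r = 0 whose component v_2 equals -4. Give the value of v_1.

-2

A = [[-2, 1, 0], [-6, 3, 0], [8, -4, 5]].
Solving (A)v = 0 gives the eigenspace spanned by (-2, -4, 0).
With v_2 = -4, v = (-2, -4, 0), so v_1 = -2.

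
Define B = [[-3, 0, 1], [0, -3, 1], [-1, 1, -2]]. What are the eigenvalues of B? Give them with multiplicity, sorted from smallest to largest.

-3, -3, -2

Characteristic polynomial: p(t) = t^3 + 8t^2 + 21t + 18 = (t + 2)(t + 3)^2.
Roots (with multiplicity): -3, -3, -2.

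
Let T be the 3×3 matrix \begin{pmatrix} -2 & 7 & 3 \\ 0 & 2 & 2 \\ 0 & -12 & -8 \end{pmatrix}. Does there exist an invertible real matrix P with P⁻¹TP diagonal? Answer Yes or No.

Characteristic polynomial: p(λ) = λ^3 + 8λ^2 + 20λ + 16 = (λ + 2)^2(λ + 4).
λ = -2 has algebraic multiplicity 2; rank(T + 2I) = 2, so geometric multiplicity = 1.
Geometric multiplicity < algebraic multiplicity, so T is not diagonalizable.

No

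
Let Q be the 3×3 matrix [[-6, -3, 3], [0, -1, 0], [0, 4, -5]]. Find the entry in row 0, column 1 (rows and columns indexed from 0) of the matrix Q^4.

Characteristic polynomial: λ^3 + 12λ^2 + 41λ + 30 = (λ + 1)(λ + 5)(λ + 6), so the eigenvalues are -6, -5, -1.
λ=-6: eigenvector (1, 0, 0).
λ=-1: eigenvector (0, 1, 1).
λ=-5: eigenvector (3, 0, 1).
P = [[1, 0, 3], [0, 1, 0], [0, 1, 1]], D = diag(-6, -1, -5), P⁻¹ = [[1, 3, -3], [0, 1, 0], [0, -1, 1]].
Q⁴ = P·diag(1296, 1, 625)·P⁻¹ = [[1296, 2013, -2013], [0, 1, 0], [0, -624, 625]].
The requested entry is 2013.

2013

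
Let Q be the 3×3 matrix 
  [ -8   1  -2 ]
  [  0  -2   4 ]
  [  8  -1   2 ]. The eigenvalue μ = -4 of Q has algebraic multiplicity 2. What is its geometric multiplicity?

Q + 4I = [[-4, 1, -2], [0, 2, 4], [8, -1, 6]].
This matrix has rank 2, so its null space has dimension 3 − 2 = 1.

1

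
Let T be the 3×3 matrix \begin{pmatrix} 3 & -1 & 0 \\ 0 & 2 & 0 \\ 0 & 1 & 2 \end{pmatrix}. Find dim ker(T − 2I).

1

T − 2I = [[1, -1, 0], [0, 0, 0], [0, 1, 0]].
This matrix has rank 2, so its null space has dimension 3 − 2 = 1.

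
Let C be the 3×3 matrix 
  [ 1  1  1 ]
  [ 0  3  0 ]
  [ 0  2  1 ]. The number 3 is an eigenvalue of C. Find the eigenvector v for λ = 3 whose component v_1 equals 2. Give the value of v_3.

2

C − 3I = [[-2, 1, 1], [0, 0, 0], [0, 2, -2]].
Solving (C − 3I)v = 0 gives the eigenspace spanned by (2, 2, 2).
With v_1 = 2, v = (2, 2, 2), so v_3 = 2.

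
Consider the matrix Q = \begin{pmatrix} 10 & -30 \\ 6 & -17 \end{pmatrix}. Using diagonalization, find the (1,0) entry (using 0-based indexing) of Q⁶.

-31122

Characteristic polynomial: λ^2 + 7λ + 10 = (λ + 2)(λ + 5), so the eigenvalues are -5, -2.
λ=-2: eigenvector (5, 2).
λ=-5: eigenvector (2, 1).
P = [[5, 2], [2, 1]], D = diag(-2, -5), P⁻¹ = [[1, -2], [-2, 5]].
Q⁶ = P·diag(64, 15625)·P⁻¹ = [[-62180, 155610], [-31122, 77869]].
The requested entry is -31122.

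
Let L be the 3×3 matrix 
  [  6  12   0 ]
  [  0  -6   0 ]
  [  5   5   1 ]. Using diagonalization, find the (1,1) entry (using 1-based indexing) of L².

36

Characteristic polynomial: s^3 - s^2 - 36s + 36 = (s - 6)(s - 1)(s + 6), so the eigenvalues are -6, 1, 6.
s=6: eigenvector (1, 0, 1).
s=-6: eigenvector (-1, 1, 0).
s=1: eigenvector (0, 0, 1).
P = [[1, -1, 0], [0, 1, 0], [1, 0, 1]], D = diag(6, -6, 1), P⁻¹ = [[1, 1, 0], [0, 1, 0], [-1, -1, 1]].
L² = P·diag(36, 36, 1)·P⁻¹ = [[36, 0, 0], [0, 36, 0], [35, 35, 1]].
The requested entry is 36.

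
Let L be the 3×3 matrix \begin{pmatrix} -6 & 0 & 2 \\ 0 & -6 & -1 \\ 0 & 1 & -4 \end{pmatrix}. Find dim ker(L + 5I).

1

L + 5I = [[-1, 0, 2], [0, -1, -1], [0, 1, 1]].
This matrix has rank 2, so its null space has dimension 3 − 2 = 1.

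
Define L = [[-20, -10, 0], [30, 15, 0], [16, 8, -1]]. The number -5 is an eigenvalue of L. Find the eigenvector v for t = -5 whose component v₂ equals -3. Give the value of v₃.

-2

L + 5I = [[-15, -10, 0], [30, 20, 0], [16, 8, 4]].
Solving (L + 5I)v = 0 gives the eigenspace spanned by (2, -3, -2).
With v₂ = -3, v = (2, -3, -2), so v₃ = -2.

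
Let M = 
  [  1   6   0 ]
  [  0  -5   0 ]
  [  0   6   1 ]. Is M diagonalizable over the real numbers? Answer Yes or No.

Yes

Characteristic polynomial: p(λ) = λ^3 + 3λ^2 - 9λ + 5 = (λ - 1)^2(λ + 5).
λ = 1 has algebraic multiplicity 2; rank(M − 1I) = 1, so geometric multiplicity = 2.
Every eigenvalue has geometric = algebraic multiplicity, so M is diagonalizable.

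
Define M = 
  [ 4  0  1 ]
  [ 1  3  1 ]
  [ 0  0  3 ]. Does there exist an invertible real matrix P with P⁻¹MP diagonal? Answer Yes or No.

Yes

Characteristic polynomial: p(t) = t^3 - 10t^2 + 33t - 36 = (t - 4)(t - 3)^2.
t = 3 has algebraic multiplicity 2; rank(M − 3I) = 1, so geometric multiplicity = 2.
Every eigenvalue has geometric = algebraic multiplicity, so M is diagonalizable.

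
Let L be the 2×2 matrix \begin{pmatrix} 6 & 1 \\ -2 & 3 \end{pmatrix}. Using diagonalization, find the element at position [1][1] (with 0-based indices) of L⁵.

-1077

Characteristic polynomial: r^2 - 9r + 20 = (r - 5)(r - 4), so the eigenvalues are 4, 5.
r=4: eigenvector (1, -2).
r=5: eigenvector (1, -1).
P = [[1, 1], [-2, -1]], D = diag(4, 5), P⁻¹ = [[-1, -1], [2, 1]].
L⁵ = P·diag(1024, 3125)·P⁻¹ = [[5226, 2101], [-4202, -1077]].
The requested entry is -1077.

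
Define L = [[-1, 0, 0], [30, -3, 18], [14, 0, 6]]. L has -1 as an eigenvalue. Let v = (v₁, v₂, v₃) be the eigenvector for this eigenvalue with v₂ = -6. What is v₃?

-4

L + 1I = [[0, 0, 0], [30, -2, 18], [14, 0, 7]].
Solving (L + 1I)v = 0 gives the eigenspace spanned by (2, -6, -4).
With v₂ = -6, v = (2, -6, -4), so v₃ = -4.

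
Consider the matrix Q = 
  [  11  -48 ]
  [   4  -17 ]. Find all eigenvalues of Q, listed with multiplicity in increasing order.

-5, -1

Characteristic polynomial: p(λ) = λ^2 + 6λ + 5 = (λ + 1)(λ + 5).
Roots (with multiplicity): -5, -1.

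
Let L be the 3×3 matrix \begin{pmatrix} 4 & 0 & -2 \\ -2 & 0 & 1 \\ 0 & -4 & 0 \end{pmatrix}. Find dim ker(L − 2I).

L − 2I = [[2, 0, -2], [-2, -2, 1], [0, -4, -2]].
This matrix has rank 2, so its null space has dimension 3 − 2 = 1.

1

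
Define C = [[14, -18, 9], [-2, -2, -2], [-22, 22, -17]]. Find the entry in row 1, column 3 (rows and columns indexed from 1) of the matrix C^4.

Characteristic polynomial: t^3 + 5t^2 - 26t - 120 = (t - 5)(t + 4)(t + 6), so the eigenvalues are -6, -4, 5.
t=5: eigenvector (1, 0, -1).
t=-6: eigenvector (0, 1, 2).
t=-4: eigenvector (1, 1, 0).
P = [[1, 0, 1], [0, 1, 1], [-1, 2, 0]], D = diag(5, -6, -4), P⁻¹ = [[2, -2, 1], [1, -1, 1], [-1, 2, -1]].
C⁴ = P·diag(625, 1296, 256)·P⁻¹ = [[994, -738, 369], [1040, -784, 1040], [1342, -1342, 1967]].
The requested entry is 369.

369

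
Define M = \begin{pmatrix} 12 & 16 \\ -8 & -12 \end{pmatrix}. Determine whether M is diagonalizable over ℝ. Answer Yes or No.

Yes

Characteristic polynomial: p(λ) = λ^2 - 16 = (λ - 4)(λ + 4).
All 2 eigenvalues are distinct, so M is diagonalizable.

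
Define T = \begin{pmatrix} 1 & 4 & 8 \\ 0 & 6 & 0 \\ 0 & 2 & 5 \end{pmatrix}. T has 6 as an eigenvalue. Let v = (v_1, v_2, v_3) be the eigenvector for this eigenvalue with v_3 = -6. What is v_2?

-3

T − 6I = [[-5, 4, 8], [0, 0, 0], [0, 2, -1]].
Solving (T − 6I)v = 0 gives the eigenspace spanned by (-12, -3, -6).
With v_3 = -6, v = (-12, -3, -6), so v_2 = -3.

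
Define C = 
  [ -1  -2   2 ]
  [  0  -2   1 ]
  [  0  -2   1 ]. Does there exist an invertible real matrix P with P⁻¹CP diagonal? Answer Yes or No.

Characteristic polynomial: p(r) = r^3 + 2r^2 + r = r(r + 1)^2.
r = -1 has algebraic multiplicity 2; rank(C + 1I) = 1, so geometric multiplicity = 2.
Every eigenvalue has geometric = algebraic multiplicity, so C is diagonalizable.

Yes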